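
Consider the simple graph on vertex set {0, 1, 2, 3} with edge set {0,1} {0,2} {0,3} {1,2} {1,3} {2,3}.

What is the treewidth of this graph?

A width-3 tree decomposition is:
Bags: B1 = {0, 1, 2, 3}
Tree: (single bag)
With just one bag of size 4, the width is 4 − 1 = 3, so tw(G) ≤ 3. On the other hand G contains the 4-clique {0, 1, 2, 3}. A clique must lie in a single bag of any decomposition, so no decomposition can have width below 3. Hence tw(G) = 3 exactly.

3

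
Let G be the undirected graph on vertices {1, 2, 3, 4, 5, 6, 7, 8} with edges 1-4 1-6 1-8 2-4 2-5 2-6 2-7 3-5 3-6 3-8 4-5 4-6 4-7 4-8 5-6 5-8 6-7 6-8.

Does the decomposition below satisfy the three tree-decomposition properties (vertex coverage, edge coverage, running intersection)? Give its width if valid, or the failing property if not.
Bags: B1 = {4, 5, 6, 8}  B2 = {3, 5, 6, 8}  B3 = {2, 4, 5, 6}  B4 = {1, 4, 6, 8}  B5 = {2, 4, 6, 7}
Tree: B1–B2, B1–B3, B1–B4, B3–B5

Yes; width 3.

Vertex coverage: the bags together contain {1, 2, 3, 4, 5, 6, 7, 8}, the full vertex set. Edge coverage: each edge of G has both endpoints in at least one bag. Running intersection: for every vertex, the bags containing it form a connected subtree. All three properties hold, so this is a valid tree decomposition of width max|bag| − 1 = 3, and hence tw(G) ≤ 3.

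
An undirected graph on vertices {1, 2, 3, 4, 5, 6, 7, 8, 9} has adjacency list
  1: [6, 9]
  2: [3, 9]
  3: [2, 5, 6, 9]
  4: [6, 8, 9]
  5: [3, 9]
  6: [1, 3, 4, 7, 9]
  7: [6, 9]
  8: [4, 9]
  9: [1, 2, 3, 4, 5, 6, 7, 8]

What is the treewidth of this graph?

A width-2 tree decomposition is:
Bags: B1 = {4, 6, 9}  B2 = {3, 6, 9}  B3 = {1, 6, 9}  B4 = {2, 3, 9}  B5 = {3, 5, 9}  B6 = {6, 7, 9}  B7 = {4, 8, 9}
Tree: B1–B2, B2–B3, B2–B4, B2–B5, B1–B6, B1–B7
Each bag holds 3 vertices, so the decomposition has width 2, which upper-bounds the treewidth. For the lower bound, the 3 vertices {4, 8, 9} are pairwise adjacent, and any tree decomposition puts a clique entirely inside one bag — forcing width ≥ 2. The upper and lower bounds meet at 2, so that is the treewidth.

2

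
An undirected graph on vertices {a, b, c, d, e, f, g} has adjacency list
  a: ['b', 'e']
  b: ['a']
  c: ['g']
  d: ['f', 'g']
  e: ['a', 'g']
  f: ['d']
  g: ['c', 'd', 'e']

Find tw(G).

1

A width-1 tree decomposition is:
Bags: B1 = {e, g}  B2 = {d, g}  B3 = {c, g}  B4 = {a, e}  B5 = {d, f}  B6 = {a, b}
Tree: B1–B2, B2–B3, B1–B4, B2–B5, B4–B6
Every bag has size at most 2, so the width is 2 − 1 = 1 and tw(G) ≤ 1. Any graph with an edge has treewidth ≥ 1, and G has the edge g–e. Hence tw(G) = 1 exactly.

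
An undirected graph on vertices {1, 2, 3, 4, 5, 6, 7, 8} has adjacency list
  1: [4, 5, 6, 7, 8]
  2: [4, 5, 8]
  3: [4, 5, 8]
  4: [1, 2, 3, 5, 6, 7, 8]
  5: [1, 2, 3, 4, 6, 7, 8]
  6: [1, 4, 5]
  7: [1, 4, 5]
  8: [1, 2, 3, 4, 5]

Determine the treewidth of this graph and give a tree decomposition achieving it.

The largest bag has 4 vertices, giving width 3; this decomposition certifies tw(G) ≤ 3. On the other hand G contains the 4-clique {1, 4, 5, 8}. A clique must lie in a single bag of any decomposition, so no decomposition can have width below 3. Hence tw(G) = 3 exactly.

Treewidth 3.
Bags: B1 = {1, 4, 5, 7}  B2 = {1, 4, 5, 8}  B3 = {1, 4, 5, 6}  B4 = {2, 4, 5, 8}  B5 = {3, 4, 5, 8}
Tree: B1–B2, B2–B3, B2–B4, B2–B5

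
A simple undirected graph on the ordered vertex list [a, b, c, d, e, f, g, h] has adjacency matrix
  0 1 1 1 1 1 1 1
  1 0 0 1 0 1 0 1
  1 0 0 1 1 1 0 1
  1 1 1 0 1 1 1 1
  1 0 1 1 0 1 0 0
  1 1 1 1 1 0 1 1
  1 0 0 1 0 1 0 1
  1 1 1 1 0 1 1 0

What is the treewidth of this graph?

A width-4 tree decomposition is:
Bags: B1 = {a, b, d, f, h}  B2 = {a, c, d, f, h}  B3 = {a, c, d, e, f}  B4 = {a, d, f, g, h}
Tree: B1–B2, B2–B3, B2–B4
Every bag has size at most 5, so the width is 5 − 1 = 4 and tw(G) ≤ 4. Conversely, {a, c, d, e, f} is a clique of size 5, and the vertices of any clique must share a bag in every tree decomposition; so some bag has ≥ 5 vertices and tw(G) ≥ 4. Combining the bounds, tw(G) = 4.

4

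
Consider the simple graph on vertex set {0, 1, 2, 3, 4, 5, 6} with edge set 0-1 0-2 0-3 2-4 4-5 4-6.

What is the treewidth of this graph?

1

A width-1 tree decomposition is:
Bags: B1 = {2, 4}  B2 = {0, 2}  B3 = {0, 3}  B4 = {4, 5}  B5 = {0, 1}  B6 = {4, 6}
Tree: B1–B2, B2–B3, B1–B4, B3–B5, B4–B6
Every bag has size at most 2, so the width is 2 − 1 = 1 and tw(G) ≤ 1. Any graph with an edge has treewidth ≥ 1, and G has the edge 2–4. Combining the bounds, tw(G) = 1.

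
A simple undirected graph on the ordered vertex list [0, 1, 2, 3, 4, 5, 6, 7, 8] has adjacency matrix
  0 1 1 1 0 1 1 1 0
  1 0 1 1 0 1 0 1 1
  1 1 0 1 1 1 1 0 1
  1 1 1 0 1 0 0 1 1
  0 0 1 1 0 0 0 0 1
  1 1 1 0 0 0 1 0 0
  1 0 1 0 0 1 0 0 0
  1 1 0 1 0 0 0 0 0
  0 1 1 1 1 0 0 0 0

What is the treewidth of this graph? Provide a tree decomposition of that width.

Each bag holds 4 vertices, so the decomposition has width 3, which upper-bounds the treewidth. On the other hand G contains the 4-clique {0, 1, 2, 3}. A clique must lie in a single bag of any decomposition, so no decomposition can have width below 3. Therefore the treewidth is 3.

Treewidth 3.
One such decomposition:
Bags: B1 = {1, 2, 3, 8}  B2 = {0, 1, 2, 3}  B3 = {0, 1, 3, 7}  B4 = {0, 1, 2, 5}  B5 = {0, 2, 5, 6}  B6 = {2, 3, 4, 8}
Tree: B1–B2, B2–B3, B2–B4, B4–B5, B1–B6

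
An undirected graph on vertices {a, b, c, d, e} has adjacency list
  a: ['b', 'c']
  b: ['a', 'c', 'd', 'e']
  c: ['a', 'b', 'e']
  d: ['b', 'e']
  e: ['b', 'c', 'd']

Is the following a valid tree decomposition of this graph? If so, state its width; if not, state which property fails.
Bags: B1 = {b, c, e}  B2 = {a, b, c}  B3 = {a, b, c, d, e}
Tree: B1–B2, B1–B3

A tree decomposition must satisfy three properties: every vertex lies in some bag; for every edge, both endpoints lie together in some bag; and for every vertex, the bags containing it form a connected subtree. Here bags containing vertex a are not connected in the tree, so the decomposition is invalid.

No — bags containing vertex a are not connected in the tree.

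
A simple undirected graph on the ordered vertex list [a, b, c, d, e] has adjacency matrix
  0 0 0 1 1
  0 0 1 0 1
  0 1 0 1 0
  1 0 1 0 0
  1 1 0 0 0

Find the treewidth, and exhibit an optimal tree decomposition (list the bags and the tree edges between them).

Every bag has size at most 3, so the width is 3 − 1 = 2 and tw(G) ≤ 2. For the lower bound, G contains the cycle d–a–e–b–c–d, so G is not a forest; only forests have treewidth ≤ 1, hence tw(G) ≥ 2. Combining the bounds, tw(G) = 2.

Treewidth 2.
One such decomposition:
Bags: B1 = {a, d, e}  B2 = {b, d, e}  B3 = {b, c, d}
Tree: B1–B2, B2–B3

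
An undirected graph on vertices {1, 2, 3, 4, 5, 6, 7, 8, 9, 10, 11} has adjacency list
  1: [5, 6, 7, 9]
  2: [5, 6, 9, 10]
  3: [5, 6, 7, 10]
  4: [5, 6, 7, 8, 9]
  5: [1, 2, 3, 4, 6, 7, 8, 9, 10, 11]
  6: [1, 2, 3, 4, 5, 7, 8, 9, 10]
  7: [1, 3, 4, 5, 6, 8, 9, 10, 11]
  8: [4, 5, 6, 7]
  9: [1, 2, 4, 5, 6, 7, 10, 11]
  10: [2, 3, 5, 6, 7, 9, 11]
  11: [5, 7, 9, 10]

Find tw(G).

4

A width-4 tree decomposition is:
Bags: B1 = {1, 5, 6, 7, 9}  B2 = {5, 6, 7, 9, 10}  B3 = {2, 5, 6, 9, 10}  B4 = {4, 5, 6, 7, 9}  B5 = {3, 5, 6, 7, 10}  B6 = {5, 7, 9, 10, 11}  B7 = {4, 5, 6, 7, 8}
Tree: B1–B2, B2–B3, B2–B4, B2–B5, B2–B6, B4–B7
Every bag has size at most 5, so the width is 5 − 1 = 4 and tw(G) ≤ 4. Conversely, {5, 7, 9, 10, 11} is a clique of size 5, and the vertices of any clique must share a bag in every tree decomposition; so some bag has ≥ 5 vertices and tw(G) ≥ 4. The upper and lower bounds meet at 4, so that is the treewidth.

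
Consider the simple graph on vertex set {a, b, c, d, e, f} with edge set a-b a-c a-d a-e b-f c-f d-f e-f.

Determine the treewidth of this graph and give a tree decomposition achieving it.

Treewidth 2.
One such decomposition:
Bags: B1 = {a, b, f}  B2 = {a, e, f}  B3 = {a, d, f}  B4 = {a, c, f}
Tree: B1–B2, B2–B3, B3–B4

Every bag has size at most 3, so the width is 3 − 1 = 2 and tw(G) ≤ 2. Since b–a–e–f–b is a cycle in G, G is not acyclic. Forests are exactly the graphs of treewidth ≤ 1, so tw(G) ≥ 2. Combining the bounds, tw(G) = 2.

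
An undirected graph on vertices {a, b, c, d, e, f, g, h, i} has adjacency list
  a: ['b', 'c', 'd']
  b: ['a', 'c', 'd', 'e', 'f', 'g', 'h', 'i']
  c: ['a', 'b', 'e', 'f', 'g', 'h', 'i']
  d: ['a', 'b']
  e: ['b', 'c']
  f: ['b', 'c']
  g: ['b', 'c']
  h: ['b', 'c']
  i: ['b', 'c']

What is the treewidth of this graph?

A width-2 tree decomposition is:
Bags: B1 = {a, b, d}  B2 = {a, b, c}  B3 = {b, c, f}  B4 = {b, c, i}  B5 = {b, c, g}  B6 = {b, c, e}  B7 = {b, c, h}
Tree: B1–B2, B2–B3, B2–B4, B4–B5, B5–B6, B5–B7
Each bag holds 3 vertices, so the decomposition has width 2, which upper-bounds the treewidth. On the other hand G contains the 3-clique {a, b, d}. A clique must lie in a single bag of any decomposition, so no decomposition can have width below 2. Combining the bounds, tw(G) = 2.

2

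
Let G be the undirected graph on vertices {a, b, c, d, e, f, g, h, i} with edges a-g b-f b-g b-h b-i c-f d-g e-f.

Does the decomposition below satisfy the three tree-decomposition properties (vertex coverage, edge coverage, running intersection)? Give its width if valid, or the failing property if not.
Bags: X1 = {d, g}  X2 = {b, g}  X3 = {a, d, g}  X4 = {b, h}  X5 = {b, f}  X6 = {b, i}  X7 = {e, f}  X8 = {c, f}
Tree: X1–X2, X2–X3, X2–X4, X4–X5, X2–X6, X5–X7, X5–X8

No — bags containing vertex d are not connected in the tree.

A tree decomposition must satisfy three properties: every vertex lies in some bag; for every edge, both endpoints lie together in some bag; and for every vertex, the bags containing it form a connected subtree. Here bags containing vertex d are not connected in the tree, so the decomposition is invalid.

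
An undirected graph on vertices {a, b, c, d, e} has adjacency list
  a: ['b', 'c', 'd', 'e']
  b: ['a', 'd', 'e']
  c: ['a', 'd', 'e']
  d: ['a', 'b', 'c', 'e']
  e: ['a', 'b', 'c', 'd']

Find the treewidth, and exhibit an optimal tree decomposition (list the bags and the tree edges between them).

Treewidth 3.
One optimal decomposition is:
Bags: B1 = {a, c, d, e}  B2 = {a, b, d, e}
Tree: B1–B2

Each bag holds 4 vertices, so the decomposition has width 3, which upper-bounds the treewidth. For the lower bound, the 4 vertices {a, c, d, e} are pairwise adjacent, and any tree decomposition puts a clique entirely inside one bag — forcing width ≥ 3. Therefore the treewidth is 3.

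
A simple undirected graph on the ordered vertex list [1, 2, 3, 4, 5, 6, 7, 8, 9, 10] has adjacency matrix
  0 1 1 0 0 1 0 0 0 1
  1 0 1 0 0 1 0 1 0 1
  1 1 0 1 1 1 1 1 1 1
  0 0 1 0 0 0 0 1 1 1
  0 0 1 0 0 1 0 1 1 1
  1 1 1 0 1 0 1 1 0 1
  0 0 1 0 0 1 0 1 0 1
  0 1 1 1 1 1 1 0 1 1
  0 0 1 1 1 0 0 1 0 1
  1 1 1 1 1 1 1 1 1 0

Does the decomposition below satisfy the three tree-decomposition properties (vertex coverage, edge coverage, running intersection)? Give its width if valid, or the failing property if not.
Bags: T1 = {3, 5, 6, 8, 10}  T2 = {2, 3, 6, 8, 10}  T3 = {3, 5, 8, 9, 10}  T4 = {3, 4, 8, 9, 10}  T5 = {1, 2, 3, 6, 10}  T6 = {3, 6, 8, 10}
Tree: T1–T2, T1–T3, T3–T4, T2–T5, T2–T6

A tree decomposition must satisfy three properties: every vertex lies in some bag; for every edge, both endpoints lie together in some bag; and for every vertex, the bags containing it form a connected subtree. Here vertex 7 appears in no bag, so the decomposition is invalid.

No — vertex 7 appears in no bag.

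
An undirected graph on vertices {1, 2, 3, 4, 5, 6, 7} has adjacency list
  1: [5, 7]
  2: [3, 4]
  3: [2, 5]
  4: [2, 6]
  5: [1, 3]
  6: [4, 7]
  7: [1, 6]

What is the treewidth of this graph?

2

A width-2 tree decomposition is:
Bags: B1 = {2, 3, 5}  B2 = {1, 2, 5}  B3 = {1, 2, 7}  B4 = {2, 6, 7}  B5 = {2, 4, 6}
Tree: B1–B2, B2–B3, B3–B4, B4–B5
Each bag holds 3 vertices, so the decomposition has width 2, which upper-bounds the treewidth. The edges 2–3–5–1–7–6–4–2 form a cycle, so G is not a tree and its treewidth is at least 2. Combining the bounds, tw(G) = 2.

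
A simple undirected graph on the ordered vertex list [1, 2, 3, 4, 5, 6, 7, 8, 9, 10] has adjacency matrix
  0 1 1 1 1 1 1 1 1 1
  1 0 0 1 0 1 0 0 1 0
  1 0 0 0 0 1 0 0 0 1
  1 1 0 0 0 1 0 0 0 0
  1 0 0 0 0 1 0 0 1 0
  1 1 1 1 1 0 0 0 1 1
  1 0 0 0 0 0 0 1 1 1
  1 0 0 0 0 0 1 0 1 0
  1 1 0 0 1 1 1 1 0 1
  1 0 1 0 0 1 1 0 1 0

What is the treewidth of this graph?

3

A width-3 tree decomposition is:
Bags: B1 = {1, 7, 9, 10}  B2 = {1, 6, 9, 10}  B3 = {1, 2, 6, 9}  B4 = {1, 5, 6, 9}  B5 = {1, 2, 4, 6}  B6 = {1, 7, 8, 9}  B7 = {1, 3, 6, 10}
Tree: B1–B2, B2–B3, B3–B4, B3–B5, B1–B6, B2–B7
Each bag holds 4 vertices, so the decomposition has width 3, which upper-bounds the treewidth. For the lower bound, the 4 vertices {1, 7, 8, 9} are pairwise adjacent, and any tree decomposition puts a clique entirely inside one bag — forcing width ≥ 3. The upper and lower bounds meet at 3, so that is the treewidth.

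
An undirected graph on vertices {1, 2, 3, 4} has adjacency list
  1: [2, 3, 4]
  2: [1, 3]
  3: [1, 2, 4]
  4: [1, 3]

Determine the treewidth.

2

A width-2 tree decomposition is:
Bags: B1 = {1, 3, 4}  B2 = {1, 2, 3}
Tree: B1–B2
Every bag has size at most 3, so the width is 3 − 1 = 2 and tw(G) ≤ 2. On the other hand G contains the 3-clique {1, 2, 3}. A clique must lie in a single bag of any decomposition, so no decomposition can have width below 2. Hence tw(G) = 2 exactly.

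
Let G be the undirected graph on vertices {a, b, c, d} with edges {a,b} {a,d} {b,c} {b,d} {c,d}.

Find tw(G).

A width-2 tree decomposition is:
Bags: B1 = {a, b, d}  B2 = {b, c, d}
Tree: B1–B2
Every bag has size at most 3, so the width is 3 − 1 = 2 and tw(G) ≤ 2. For the lower bound, the 3 vertices {b, c, d} are pairwise adjacent, and any tree decomposition puts a clique entirely inside one bag — forcing width ≥ 2. Hence tw(G) = 2 exactly.

2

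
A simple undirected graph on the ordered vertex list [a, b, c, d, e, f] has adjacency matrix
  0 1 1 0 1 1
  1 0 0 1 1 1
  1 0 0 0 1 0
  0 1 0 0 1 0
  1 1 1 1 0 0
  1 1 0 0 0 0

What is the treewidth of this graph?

A width-2 tree decomposition is:
Bags: B1 = {a, b, e}  B2 = {a, c, e}  B3 = {b, d, e}  B4 = {a, b, f}
Tree: B1–B2, B1–B3, B1–B4
The largest bag has 3 vertices, giving width 2; this decomposition certifies tw(G) ≤ 2. On the other hand G contains the 3-clique {b, d, e}. A clique must lie in a single bag of any decomposition, so no decomposition can have width below 2. Therefore the treewidth is 2.

2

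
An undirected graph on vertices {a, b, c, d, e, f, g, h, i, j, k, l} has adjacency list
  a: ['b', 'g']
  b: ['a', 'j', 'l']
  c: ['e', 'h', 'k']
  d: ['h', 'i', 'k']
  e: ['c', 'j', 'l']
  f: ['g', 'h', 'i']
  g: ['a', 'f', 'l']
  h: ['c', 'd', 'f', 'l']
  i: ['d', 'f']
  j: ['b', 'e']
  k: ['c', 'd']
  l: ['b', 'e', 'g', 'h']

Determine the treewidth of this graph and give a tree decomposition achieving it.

Every bag has size at most 4, so the width is 4 − 1 = 3 and tw(G) ≤ 3. For the lower bound: the 4 vertex sets {d,i,k}, {c}, {h}, {e,f,g,l} are disjoint, each induces a connected subgraph, and every pair is joined by at least one edge of G. Contracting each set to a single vertex therefore yields K_{4} as a minor, and since treewidth is minor-monotone, tw(G) ≥ tw(K_{4}) = 3. Hence tw(G) = 3 exactly.

Treewidth 3.
One such decomposition:
Bags: B1 = {c, d, i, k}  B2 = {c, d, h, i}  B3 = {c, f, h, i}  B4 = {c, e, f, h}  B5 = {e, f, h, l}  B6 = {e, f, g, l}  B7 = {e, g, j, l}  B8 = {b, g, j, l}  B9 = {a, b, g, j}
Tree: B1–B2, B2–B3, B3–B4, B4–B5, B5–B6, B6–B7, B7–B8, B8–B9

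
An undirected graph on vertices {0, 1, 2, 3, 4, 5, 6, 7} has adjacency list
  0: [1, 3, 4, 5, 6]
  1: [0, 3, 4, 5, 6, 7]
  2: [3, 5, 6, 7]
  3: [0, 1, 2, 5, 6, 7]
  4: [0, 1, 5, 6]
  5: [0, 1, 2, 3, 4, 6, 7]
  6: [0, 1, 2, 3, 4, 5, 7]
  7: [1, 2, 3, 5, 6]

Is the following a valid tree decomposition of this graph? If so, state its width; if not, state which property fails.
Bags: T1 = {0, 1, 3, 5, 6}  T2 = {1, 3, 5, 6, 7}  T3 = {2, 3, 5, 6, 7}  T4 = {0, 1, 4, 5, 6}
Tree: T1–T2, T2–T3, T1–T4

Yes; width 4.

Vertex coverage: the bags together contain {0, 1, 2, 3, 4, 5, 6, 7}, the full vertex set. Edge coverage: each edge of G has both endpoints in at least one bag. Running intersection: for every vertex, the bags containing it form a connected subtree. All three properties hold, so this is a valid tree decomposition of width max|bag| − 1 = 4, and hence tw(G) ≤ 4.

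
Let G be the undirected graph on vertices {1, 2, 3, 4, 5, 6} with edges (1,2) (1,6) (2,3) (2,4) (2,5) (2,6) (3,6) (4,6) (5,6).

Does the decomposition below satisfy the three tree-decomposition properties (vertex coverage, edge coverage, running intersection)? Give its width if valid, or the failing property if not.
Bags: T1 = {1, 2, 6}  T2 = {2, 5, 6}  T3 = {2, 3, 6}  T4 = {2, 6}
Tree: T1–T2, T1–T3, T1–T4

A tree decomposition must satisfy three properties: every vertex lies in some bag; for every edge, both endpoints lie together in some bag; and for every vertex, the bags containing it form a connected subtree. Here vertex 4 appears in no bag, so the decomposition is invalid.

No — vertex 4 appears in no bag.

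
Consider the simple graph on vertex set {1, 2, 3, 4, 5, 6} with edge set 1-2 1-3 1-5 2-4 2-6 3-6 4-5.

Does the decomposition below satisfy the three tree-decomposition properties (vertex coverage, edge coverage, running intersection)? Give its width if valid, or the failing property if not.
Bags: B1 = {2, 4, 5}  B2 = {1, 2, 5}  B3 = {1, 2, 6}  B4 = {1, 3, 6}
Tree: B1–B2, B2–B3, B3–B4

Checking the three conditions: (i) the bags cover all of {1, 2, 3, 4, 5, 6}; (ii) for each edge, some bag contains both endpoints; (iii) the bags containing any fixed vertex form a subtree. All hold, so the decomposition is valid with width 3 − 1 = 2.

Yes; width 2.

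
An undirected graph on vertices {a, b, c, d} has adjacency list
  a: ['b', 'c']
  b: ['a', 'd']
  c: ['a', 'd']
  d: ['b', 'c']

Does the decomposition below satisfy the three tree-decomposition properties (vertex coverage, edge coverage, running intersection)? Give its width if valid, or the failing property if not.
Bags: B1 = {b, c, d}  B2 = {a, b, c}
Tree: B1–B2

Every vertex of G appears in some bag (union = {a, b, c, d}); every edge is covered by a bag; and for each vertex v the set of bags containing v is connected in the bag tree. The decomposition is therefore valid. The largest bag has 3 vertices, so the width is 2.

Yes; width 2.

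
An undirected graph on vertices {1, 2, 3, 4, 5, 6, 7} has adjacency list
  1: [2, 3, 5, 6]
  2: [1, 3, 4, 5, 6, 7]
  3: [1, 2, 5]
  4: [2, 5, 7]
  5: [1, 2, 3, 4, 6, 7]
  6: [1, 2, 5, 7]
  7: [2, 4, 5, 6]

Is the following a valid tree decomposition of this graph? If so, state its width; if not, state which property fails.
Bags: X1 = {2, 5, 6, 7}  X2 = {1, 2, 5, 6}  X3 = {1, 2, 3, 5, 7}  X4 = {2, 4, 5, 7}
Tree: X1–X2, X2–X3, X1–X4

A tree decomposition must satisfy three properties: every vertex lies in some bag; for every edge, both endpoints lie together in some bag; and for every vertex, the bags containing it form a connected subtree. Here bags containing vertex 7 are not connected in the tree, so the decomposition is invalid.

No — bags containing vertex 7 are not connected in the tree.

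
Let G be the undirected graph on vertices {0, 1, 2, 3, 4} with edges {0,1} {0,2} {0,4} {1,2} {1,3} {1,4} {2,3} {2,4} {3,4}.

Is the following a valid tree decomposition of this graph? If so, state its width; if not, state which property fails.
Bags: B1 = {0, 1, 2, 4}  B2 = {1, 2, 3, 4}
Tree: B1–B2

Yes; width 3.

Vertex coverage: the bags together contain {0, 1, 2, 3, 4}, the full vertex set. Edge coverage: each edge of G has both endpoints in at least one bag. Running intersection: for every vertex, the bags containing it form a connected subtree. All three properties hold, so this is a valid tree decomposition of width max|bag| − 1 = 3, and hence tw(G) ≤ 3.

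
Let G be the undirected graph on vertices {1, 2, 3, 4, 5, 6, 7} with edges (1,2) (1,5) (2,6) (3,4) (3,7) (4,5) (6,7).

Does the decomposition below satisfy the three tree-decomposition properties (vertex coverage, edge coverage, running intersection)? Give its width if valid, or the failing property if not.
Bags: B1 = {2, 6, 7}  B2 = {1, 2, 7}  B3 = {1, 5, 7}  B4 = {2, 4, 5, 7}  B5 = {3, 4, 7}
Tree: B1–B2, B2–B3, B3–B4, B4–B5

A tree decomposition must satisfy three properties: every vertex lies in some bag; for every edge, both endpoints lie together in some bag; and for every vertex, the bags containing it form a connected subtree. Here bags containing vertex 2 are not connected in the tree, so the decomposition is invalid.

No — bags containing vertex 2 are not connected in the tree.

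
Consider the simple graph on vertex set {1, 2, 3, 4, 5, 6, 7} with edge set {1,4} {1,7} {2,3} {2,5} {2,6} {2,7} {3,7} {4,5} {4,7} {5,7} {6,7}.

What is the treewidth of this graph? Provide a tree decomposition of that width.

Treewidth 2.
Bags: B1 = {4, 5, 7}  B2 = {1, 4, 7}  B3 = {2, 5, 7}  B4 = {2, 3, 7}  B5 = {2, 6, 7}
Tree: B1–B2, B1–B3, B3–B4, B4–B5

Every bag has size at most 3, so the width is 3 − 1 = 2 and tw(G) ≤ 2. For the lower bound, the 3 vertices {1, 4, 7} are pairwise adjacent, and any tree decomposition puts a clique entirely inside one bag — forcing width ≥ 2. Combining the bounds, tw(G) = 2.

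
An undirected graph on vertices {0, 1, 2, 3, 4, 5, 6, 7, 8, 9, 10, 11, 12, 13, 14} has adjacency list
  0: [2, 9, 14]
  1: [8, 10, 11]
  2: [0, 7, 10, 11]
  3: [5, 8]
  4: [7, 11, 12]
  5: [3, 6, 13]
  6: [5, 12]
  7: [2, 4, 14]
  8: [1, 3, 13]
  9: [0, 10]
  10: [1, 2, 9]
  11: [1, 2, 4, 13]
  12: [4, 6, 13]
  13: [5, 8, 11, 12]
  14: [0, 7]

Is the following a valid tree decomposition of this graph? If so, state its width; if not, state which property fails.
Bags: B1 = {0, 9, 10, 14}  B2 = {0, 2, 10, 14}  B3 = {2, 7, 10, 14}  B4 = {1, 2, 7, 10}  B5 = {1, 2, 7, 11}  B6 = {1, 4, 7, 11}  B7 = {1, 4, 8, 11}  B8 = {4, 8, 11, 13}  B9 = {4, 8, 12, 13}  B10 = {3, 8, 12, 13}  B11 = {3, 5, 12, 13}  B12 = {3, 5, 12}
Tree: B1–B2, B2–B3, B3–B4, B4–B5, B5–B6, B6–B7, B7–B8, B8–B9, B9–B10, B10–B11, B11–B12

No — vertex 6 appears in no bag.

A tree decomposition must satisfy three properties: every vertex lies in some bag; for every edge, both endpoints lie together in some bag; and for every vertex, the bags containing it form a connected subtree. Here vertex 6 appears in no bag, so the decomposition is invalid.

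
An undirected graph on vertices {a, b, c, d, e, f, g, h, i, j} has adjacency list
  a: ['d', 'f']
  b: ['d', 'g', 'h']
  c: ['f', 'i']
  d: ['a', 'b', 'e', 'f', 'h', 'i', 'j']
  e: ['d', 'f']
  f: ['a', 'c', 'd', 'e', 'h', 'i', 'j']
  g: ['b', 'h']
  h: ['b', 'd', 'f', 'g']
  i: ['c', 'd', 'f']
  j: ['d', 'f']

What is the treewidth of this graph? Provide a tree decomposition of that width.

Every bag has size at most 3, so the width is 3 − 1 = 2 and tw(G) ≤ 2. On the other hand G contains the 3-clique {d, f, h}. A clique must lie in a single bag of any decomposition, so no decomposition can have width below 2. The upper and lower bounds meet at 2, so that is the treewidth.

Treewidth 2.
Bags: B1 = {a, d, f}  B2 = {d, e, f}  B3 = {d, f, h}  B4 = {d, f, j}  B5 = {d, f, i}  B6 = {b, d, h}  B7 = {b, g, h}  B8 = {c, f, i}
Tree: B1–B2, B1–B3, B2–B4, B3–B5, B3–B6, B6–B7, B5–B8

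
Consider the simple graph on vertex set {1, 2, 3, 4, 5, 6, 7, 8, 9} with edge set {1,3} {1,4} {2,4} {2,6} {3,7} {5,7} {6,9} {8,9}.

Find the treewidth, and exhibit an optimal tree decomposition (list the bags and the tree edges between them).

The largest bag has 2 vertices, giving width 1; this decomposition certifies tw(G) ≤ 1. Since G has at least one edge (e.g. 8–9), it is not an edgeless graph, so tw(G) ≥ 1. The upper and lower bounds meet at 1, so that is the treewidth.

Treewidth 1.
Bags: B1 = {8, 9}  B2 = {6, 9}  B3 = {2, 6}  B4 = {2, 4}  B5 = {1, 4}  B6 = {1, 3}  B7 = {3, 7}  B8 = {5, 7}
Tree: B1–B2, B2–B3, B3–B4, B4–B5, B5–B6, B6–B7, B7–B8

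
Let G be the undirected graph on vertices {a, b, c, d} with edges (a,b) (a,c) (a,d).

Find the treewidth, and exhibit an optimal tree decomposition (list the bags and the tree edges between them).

Every bag has size at most 2, so the width is 2 − 1 = 1 and tw(G) ≤ 1. Since G has at least one edge (e.g. a–b), it is not an edgeless graph, so tw(G) ≥ 1. Therefore the treewidth is 1.

Treewidth 1.
Bags: B1 = {a, b}  B2 = {a, d}  B3 = {a, c}
Tree: B1–B2, B2–B3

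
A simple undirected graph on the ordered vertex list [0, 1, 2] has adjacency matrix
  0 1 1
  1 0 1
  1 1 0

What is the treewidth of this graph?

2

A width-2 tree decomposition is:
Bags: B1 = {0, 1, 2}
Tree: (single bag)
A single bag containing all 3 vertices is trivially a valid decomposition of width 2. For the lower bound, the 3 vertices {0, 1, 2} are pairwise adjacent, and any tree decomposition puts a clique entirely inside one bag — forcing width ≥ 2. Hence tw(G) = 2 exactly.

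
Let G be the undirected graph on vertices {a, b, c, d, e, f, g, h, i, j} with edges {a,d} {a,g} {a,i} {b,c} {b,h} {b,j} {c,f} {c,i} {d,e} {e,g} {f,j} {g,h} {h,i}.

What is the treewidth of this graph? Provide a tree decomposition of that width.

Each bag holds 3 vertices, so the decomposition has width 2, which upper-bounds the treewidth. For the lower bound, G contains the cycle e–d–a–g–e, so G is not a forest; only forests have treewidth ≤ 1, hence tw(G) ≥ 2. Hence tw(G) = 2 exactly.

Treewidth 2.
One such decomposition:
Bags: B1 = {d, e, g}  B2 = {a, d, g}  B3 = {a, g, h}  B4 = {a, h, i}  B5 = {b, h, i}  B6 = {b, c, i}  B7 = {b, c, j}  B8 = {c, f, j}
Tree: B1–B2, B2–B3, B3–B4, B4–B5, B5–B6, B6–B7, B7–B8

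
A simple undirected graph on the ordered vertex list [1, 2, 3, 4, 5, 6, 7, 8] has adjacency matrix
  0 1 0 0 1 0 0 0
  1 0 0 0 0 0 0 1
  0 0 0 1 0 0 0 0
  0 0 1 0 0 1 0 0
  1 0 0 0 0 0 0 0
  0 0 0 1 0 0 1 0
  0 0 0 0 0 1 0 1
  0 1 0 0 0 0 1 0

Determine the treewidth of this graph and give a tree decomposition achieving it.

Treewidth 1.
One optimal decomposition is:
Bags: B1 = {1, 5}  B2 = {1, 2}  B3 = {2, 8}  B4 = {7, 8}  B5 = {6, 7}  B6 = {4, 6}  B7 = {3, 4}
Tree: B1–B2, B2–B3, B3–B4, B4–B5, B5–B6, B6–B7

Every bag has size at most 2, so the width is 2 − 1 = 1 and tw(G) ≤ 1. Any graph with an edge has treewidth ≥ 1, and G has the edge 5–1. Combining the bounds, tw(G) = 1.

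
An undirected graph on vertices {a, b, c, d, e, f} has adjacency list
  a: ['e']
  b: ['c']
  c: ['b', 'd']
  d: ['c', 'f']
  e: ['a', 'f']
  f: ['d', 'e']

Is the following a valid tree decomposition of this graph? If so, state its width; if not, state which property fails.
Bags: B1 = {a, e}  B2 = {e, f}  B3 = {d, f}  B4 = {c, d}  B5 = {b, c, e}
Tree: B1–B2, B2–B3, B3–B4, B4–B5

A tree decomposition must satisfy three properties: every vertex lies in some bag; for every edge, both endpoints lie together in some bag; and for every vertex, the bags containing it form a connected subtree. Here bags containing vertex e are not connected in the tree, so the decomposition is invalid.

No — bags containing vertex e are not connected in the tree.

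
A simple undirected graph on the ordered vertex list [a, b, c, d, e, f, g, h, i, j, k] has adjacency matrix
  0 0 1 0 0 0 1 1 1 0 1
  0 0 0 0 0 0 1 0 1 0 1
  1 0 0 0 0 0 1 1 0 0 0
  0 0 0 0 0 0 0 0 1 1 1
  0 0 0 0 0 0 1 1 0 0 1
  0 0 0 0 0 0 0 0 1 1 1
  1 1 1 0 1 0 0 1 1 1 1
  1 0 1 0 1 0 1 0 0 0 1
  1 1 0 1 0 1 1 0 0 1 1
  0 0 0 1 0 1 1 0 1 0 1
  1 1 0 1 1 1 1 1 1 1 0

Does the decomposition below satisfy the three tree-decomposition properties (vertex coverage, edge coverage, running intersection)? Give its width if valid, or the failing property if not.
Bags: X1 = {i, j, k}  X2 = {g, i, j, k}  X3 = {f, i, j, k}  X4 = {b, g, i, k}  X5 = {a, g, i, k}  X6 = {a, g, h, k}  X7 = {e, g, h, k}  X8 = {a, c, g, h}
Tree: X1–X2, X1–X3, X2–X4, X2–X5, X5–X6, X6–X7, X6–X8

No — vertex d appears in no bag.

A tree decomposition must satisfy three properties: every vertex lies in some bag; for every edge, both endpoints lie together in some bag; and for every vertex, the bags containing it form a connected subtree. Here vertex d appears in no bag, so the decomposition is invalid.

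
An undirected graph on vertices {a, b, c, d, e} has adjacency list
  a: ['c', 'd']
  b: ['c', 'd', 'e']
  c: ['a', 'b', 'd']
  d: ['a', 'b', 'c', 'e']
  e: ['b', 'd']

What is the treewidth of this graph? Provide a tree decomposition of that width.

Treewidth 2.
One such decomposition:
Bags: B1 = {b, c, d}  B2 = {a, c, d}  B3 = {b, d, e}
Tree: B1–B2, B1–B3

Each bag holds 3 vertices, so the decomposition has width 2, which upper-bounds the treewidth. Conversely, {b, d, e} is a clique of size 3, and the vertices of any clique must share a bag in every tree decomposition; so some bag has ≥ 3 vertices and tw(G) ≥ 2. The upper and lower bounds meet at 2, so that is the treewidth.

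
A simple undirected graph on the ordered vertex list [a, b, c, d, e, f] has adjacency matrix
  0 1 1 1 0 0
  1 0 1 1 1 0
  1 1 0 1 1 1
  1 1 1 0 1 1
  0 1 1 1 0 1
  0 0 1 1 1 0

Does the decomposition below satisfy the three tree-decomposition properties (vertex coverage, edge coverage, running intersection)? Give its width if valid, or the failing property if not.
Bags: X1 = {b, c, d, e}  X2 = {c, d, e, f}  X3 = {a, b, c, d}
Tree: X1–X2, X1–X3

Yes; width 3.

Every vertex of G appears in some bag (union = {a, b, c, d, e, f}); every edge is covered by a bag; and for each vertex v the set of bags containing v is connected in the bag tree. The decomposition is therefore valid. The largest bag has 4 vertices, so the width is 3.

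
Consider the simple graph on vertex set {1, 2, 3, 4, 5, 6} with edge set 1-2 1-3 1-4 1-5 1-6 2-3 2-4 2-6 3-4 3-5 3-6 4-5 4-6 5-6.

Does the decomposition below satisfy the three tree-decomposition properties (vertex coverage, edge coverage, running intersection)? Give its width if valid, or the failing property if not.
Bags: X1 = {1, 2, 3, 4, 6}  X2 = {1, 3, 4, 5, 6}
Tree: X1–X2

Checking the three conditions: (i) the bags cover all of {1, 2, 3, 4, 5, 6}; (ii) for each edge, some bag contains both endpoints; (iii) the bags containing any fixed vertex form a subtree. All hold, so the decomposition is valid with width 5 − 1 = 4.

Yes; width 4.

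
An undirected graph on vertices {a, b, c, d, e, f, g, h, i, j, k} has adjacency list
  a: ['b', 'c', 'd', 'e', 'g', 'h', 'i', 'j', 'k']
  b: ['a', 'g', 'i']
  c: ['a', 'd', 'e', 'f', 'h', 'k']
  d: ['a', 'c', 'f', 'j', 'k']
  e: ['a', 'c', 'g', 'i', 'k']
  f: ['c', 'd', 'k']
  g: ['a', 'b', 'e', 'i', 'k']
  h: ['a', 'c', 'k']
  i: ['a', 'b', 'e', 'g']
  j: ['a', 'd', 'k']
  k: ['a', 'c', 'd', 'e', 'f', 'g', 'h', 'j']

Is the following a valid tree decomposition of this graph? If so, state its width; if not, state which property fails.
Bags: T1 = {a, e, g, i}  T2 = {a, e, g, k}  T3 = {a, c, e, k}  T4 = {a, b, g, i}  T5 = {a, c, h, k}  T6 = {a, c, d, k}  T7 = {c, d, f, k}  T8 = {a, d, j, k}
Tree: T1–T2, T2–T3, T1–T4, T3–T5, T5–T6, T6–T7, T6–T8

Yes; width 3.

Vertex coverage: the bags together contain {a, b, c, d, e, f, g, h, i, j, k}, the full vertex set. Edge coverage: each edge of G has both endpoints in at least one bag. Running intersection: for every vertex, the bags containing it form a connected subtree. All three properties hold, so this is a valid tree decomposition of width max|bag| − 1 = 3, and hence tw(G) ≤ 3.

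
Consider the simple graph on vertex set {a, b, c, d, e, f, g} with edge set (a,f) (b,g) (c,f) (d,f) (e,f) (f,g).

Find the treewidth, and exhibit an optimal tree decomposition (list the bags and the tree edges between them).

Treewidth 1.
Bags: B1 = {e, f}  B2 = {a, f}  B3 = {f, g}  B4 = {d, f}  B5 = {c, f}  B6 = {b, g}
Tree: B1–B2, B1–B3, B1–B4, B1–B5, B3–B6

The largest bag has 2 vertices, giving width 1; this decomposition certifies tw(G) ≤ 1. Since G has at least one edge (e.g. f–e), it is not an edgeless graph, so tw(G) ≥ 1. Hence tw(G) = 1 exactly.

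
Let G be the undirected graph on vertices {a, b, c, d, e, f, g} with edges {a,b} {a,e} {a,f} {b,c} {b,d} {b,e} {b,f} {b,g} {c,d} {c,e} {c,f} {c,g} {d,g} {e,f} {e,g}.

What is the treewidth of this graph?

A width-3 tree decomposition is:
Bags: B1 = {b, c, e, g}  B2 = {b, c, e, f}  B3 = {a, b, e, f}  B4 = {b, c, d, g}
Tree: B1–B2, B2–B3, B1–B4
Each bag holds 4 vertices, so the decomposition has width 3, which upper-bounds the treewidth. On the other hand G contains the 4-clique {b, c, d, g}. A clique must lie in a single bag of any decomposition, so no decomposition can have width below 3. Combining the bounds, tw(G) = 3.

3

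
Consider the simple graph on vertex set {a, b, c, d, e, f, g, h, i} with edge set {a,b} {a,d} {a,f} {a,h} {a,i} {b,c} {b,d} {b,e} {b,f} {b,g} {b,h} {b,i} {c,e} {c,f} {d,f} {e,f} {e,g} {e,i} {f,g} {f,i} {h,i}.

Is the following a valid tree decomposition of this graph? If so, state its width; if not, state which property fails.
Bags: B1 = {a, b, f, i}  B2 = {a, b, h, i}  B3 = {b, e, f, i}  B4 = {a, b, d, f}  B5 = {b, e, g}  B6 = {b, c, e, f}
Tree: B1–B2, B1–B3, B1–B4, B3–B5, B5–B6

A tree decomposition must satisfy three properties: every vertex lies in some bag; for every edge, both endpoints lie together in some bag; and for every vertex, the bags containing it form a connected subtree. Here edge (f,g) lies in no bag, so the decomposition is invalid.

No — edge (f,g) lies in no bag.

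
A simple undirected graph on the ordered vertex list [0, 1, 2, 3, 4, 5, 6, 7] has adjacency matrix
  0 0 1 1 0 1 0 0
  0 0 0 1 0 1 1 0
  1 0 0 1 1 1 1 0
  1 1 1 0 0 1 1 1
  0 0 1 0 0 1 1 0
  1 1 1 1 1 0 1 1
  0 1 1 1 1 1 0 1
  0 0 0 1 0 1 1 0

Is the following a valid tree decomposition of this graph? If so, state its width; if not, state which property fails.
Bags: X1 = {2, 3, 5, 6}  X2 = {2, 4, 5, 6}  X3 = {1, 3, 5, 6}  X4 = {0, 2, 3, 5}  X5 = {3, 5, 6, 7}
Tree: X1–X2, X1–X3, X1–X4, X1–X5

Checking the three conditions: (i) the bags cover all of {0, 1, 2, 3, 4, 5, 6, 7}; (ii) for each edge, some bag contains both endpoints; (iii) the bags containing any fixed vertex form a subtree. All hold, so the decomposition is valid with width 4 − 1 = 3.

Yes; width 3.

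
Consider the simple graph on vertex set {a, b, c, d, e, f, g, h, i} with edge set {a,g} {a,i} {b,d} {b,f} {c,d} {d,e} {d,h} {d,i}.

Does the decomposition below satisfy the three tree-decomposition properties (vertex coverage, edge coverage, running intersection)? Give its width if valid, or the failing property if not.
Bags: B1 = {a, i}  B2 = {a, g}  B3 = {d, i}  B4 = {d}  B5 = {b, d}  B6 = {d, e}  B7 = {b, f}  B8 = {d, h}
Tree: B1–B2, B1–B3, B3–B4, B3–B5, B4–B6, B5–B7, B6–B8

A tree decomposition must satisfy three properties: every vertex lies in some bag; for every edge, both endpoints lie together in some bag; and for every vertex, the bags containing it form a connected subtree. Here vertex c appears in no bag, so the decomposition is invalid.

No — vertex c appears in no bag.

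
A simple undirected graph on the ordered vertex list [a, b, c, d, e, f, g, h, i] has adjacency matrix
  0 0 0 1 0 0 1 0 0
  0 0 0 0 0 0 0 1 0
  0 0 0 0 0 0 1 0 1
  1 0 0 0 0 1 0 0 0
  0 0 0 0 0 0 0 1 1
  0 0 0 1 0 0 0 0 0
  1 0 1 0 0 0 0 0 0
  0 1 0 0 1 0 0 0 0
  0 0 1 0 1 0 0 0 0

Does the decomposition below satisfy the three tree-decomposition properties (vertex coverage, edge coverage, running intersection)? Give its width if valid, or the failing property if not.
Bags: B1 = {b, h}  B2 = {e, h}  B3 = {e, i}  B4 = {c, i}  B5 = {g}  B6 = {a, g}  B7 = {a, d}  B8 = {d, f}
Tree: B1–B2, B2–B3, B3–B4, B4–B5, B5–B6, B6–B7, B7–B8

No — edge (c,g) lies in no bag.

A tree decomposition must satisfy three properties: every vertex lies in some bag; for every edge, both endpoints lie together in some bag; and for every vertex, the bags containing it form a connected subtree. Here edge (c,g) lies in no bag, so the decomposition is invalid.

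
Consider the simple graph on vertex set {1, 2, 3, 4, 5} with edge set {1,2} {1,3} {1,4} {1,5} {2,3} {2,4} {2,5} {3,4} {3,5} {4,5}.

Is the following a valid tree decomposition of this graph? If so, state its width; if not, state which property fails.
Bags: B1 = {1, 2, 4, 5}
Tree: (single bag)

A tree decomposition must satisfy three properties: every vertex lies in some bag; for every edge, both endpoints lie together in some bag; and for every vertex, the bags containing it form a connected subtree. Here vertex 3 appears in no bag, so the decomposition is invalid.

No — vertex 3 appears in no bag.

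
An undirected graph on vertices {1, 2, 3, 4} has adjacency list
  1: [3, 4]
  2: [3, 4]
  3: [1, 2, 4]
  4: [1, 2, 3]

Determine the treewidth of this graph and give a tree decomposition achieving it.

Every bag has size at most 3, so the width is 3 − 1 = 2 and tw(G) ≤ 2. For the lower bound, the 3 vertices {1, 3, 4} are pairwise adjacent, and any tree decomposition puts a clique entirely inside one bag — forcing width ≥ 2. Hence tw(G) = 2 exactly.

Treewidth 2.
One optimal decomposition is:
Bags: B1 = {2, 3, 4}  B2 = {1, 3, 4}
Tree: B1–B2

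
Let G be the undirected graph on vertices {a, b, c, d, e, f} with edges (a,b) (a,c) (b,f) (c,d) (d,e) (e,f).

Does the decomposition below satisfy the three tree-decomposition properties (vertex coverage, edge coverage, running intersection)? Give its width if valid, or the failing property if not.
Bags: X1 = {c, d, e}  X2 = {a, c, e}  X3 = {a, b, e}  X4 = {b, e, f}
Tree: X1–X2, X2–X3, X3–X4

Yes; width 2.

Every vertex of G appears in some bag (union = {a, b, c, d, e, f}); every edge is covered by a bag; and for each vertex v the set of bags containing v is connected in the bag tree. The decomposition is therefore valid. The largest bag has 3 vertices, so the width is 2.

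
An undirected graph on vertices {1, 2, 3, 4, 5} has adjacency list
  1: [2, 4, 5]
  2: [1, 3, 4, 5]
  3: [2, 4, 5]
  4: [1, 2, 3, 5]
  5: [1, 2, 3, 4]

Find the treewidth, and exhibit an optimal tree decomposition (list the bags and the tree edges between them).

Each bag holds 4 vertices, so the decomposition has width 3, which upper-bounds the treewidth. Conversely, {1, 2, 4, 5} is a clique of size 4, and the vertices of any clique must share a bag in every tree decomposition; so some bag has ≥ 4 vertices and tw(G) ≥ 3. Hence tw(G) = 3 exactly.

Treewidth 3.
One optimal decomposition is:
Bags: B1 = {1, 2, 4, 5}  B2 = {2, 3, 4, 5}
Tree: B1–B2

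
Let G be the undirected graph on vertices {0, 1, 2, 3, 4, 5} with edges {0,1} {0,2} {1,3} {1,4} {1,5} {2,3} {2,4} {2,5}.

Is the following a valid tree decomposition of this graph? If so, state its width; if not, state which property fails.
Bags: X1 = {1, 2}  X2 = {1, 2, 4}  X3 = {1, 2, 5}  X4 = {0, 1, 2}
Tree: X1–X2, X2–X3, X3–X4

No — vertex 3 appears in no bag.

A tree decomposition must satisfy three properties: every vertex lies in some bag; for every edge, both endpoints lie together in some bag; and for every vertex, the bags containing it form a connected subtree. Here vertex 3 appears in no bag, so the decomposition is invalid.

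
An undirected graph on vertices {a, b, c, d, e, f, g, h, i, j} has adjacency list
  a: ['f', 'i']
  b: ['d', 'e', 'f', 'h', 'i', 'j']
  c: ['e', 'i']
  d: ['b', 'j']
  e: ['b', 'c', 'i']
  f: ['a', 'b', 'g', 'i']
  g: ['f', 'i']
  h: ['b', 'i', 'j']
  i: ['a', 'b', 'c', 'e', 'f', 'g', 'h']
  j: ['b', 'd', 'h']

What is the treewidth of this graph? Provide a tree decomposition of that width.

Treewidth 2.
One such decomposition:
Bags: B1 = {b, h, j}  B2 = {b, h, i}  B3 = {b, e, i}  B4 = {b, f, i}  B5 = {f, g, i}  B6 = {a, f, i}  B7 = {c, e, i}  B8 = {b, d, j}
Tree: B1–B2, B2–B3, B2–B4, B4–B5, B4–B6, B3–B7, B1–B8

Every bag has size at most 3, so the width is 3 − 1 = 2 and tw(G) ≤ 2. For the lower bound, the 3 vertices {b, d, j} are pairwise adjacent, and any tree decomposition puts a clique entirely inside one bag — forcing width ≥ 2. The upper and lower bounds meet at 2, so that is the treewidth.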